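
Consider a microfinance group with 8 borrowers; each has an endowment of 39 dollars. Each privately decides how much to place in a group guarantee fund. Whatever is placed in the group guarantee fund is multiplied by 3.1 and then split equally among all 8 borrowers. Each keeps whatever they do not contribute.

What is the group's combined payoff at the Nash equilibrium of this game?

Each contributed unit returns 3.1/8 = 0.3875 to its contributor — below 1 — so contributing 0 is dominant for every player. At the Nash equilibrium everyone keeps their 39, and the group total is 8 × 39 = 312.

312.00 dollars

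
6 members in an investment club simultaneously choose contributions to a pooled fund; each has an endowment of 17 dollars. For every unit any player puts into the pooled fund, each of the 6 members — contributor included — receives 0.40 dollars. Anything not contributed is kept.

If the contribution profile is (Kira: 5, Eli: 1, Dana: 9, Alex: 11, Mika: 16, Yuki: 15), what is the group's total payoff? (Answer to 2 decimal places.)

Total contributed: 5 + 1 + 9 + 11 + 16 + 15 = 57; total kept: 6 × 17 − 57 = 45.
The pooled fund pays out 0.40 × 6 × 57 = 136.80 in aggregate.
Group total = 45 + 136.80 = 181.80.

181.80 dollars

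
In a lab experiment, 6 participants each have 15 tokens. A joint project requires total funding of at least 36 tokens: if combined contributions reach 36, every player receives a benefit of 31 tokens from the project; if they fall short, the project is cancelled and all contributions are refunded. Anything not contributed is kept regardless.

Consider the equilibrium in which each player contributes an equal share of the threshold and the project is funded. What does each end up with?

40 tokens

Equal share of the threshold: 36/6 = 6.
At this profile no one gains by cutting their contribution: any cut drops the total below 36, the project is cancelled, contributions are refunded, and the deviator ends with 15, which is less than 15 − 6 + 31 = 40. Contributing more than 6 just wastes the excess. So contributing exactly 6 is a best response.
Each player's payoff: 15 − 6 + 31 = 40.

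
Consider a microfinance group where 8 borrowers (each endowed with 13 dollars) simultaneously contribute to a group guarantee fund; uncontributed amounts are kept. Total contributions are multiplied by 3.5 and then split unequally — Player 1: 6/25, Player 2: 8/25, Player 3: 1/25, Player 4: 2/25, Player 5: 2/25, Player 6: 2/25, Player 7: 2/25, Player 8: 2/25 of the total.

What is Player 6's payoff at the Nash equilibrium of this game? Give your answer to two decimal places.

16.64 dollars

Player j's private return per contributed unit is 3.5 × (j's share). Contributing is weakly dominant for j when that share is at least 1/3.5 = 0.2857, and contributing 0 is dominant otherwise.
The only share above 0.2857 is Player 2's 8/25, contributing 13; the remaining 7 contribute 0. Total contributed: 13.
Player 6 keeps 13 and receives 3.5 × 13 × 2/25 = 3.64 from the group guarantee fund, for a payoff of 16.64.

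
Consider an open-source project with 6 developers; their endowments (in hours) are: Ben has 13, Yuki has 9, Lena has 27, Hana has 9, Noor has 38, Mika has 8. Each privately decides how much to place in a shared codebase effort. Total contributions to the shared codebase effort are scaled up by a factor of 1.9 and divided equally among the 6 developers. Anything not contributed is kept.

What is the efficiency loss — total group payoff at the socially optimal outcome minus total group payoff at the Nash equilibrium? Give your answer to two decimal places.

93.60 hours

The private return per contributed unit is 1.9/6 = 0.3167 < 1 for every player regardless of endowment, so the Nash equilibrium is zero contribution and the group total is Σ E_j = 13 + 9 + 27 + 9 + 38 + 8 = 104.
Each contributed unit returns 1.900 to the group, so the social optimum is full contribution by everyone: group total = 1.900 × 104 = 197.60.
Efficiency loss = (1.900 − 1) × 104 = 93.60.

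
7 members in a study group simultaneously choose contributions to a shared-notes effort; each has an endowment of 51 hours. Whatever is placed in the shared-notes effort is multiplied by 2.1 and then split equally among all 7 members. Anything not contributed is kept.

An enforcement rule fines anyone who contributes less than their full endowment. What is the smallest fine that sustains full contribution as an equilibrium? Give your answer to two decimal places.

Given the others contribute fully, the best deviation is to contribute 0 (any partial contribution still incurs the fine and gives up units whose private return 0.3000 is below 1).
Deviating from 51 to 0 saves 51 hours but forfeits the deviator's share of the drop in the shared-notes effort: 2.1/7 × 51 = 15.30.
So the deviation gain is 51 − 15.30 = 35.70, and the fine must be at least 35.70 hours to wipe it out.

35.70 hours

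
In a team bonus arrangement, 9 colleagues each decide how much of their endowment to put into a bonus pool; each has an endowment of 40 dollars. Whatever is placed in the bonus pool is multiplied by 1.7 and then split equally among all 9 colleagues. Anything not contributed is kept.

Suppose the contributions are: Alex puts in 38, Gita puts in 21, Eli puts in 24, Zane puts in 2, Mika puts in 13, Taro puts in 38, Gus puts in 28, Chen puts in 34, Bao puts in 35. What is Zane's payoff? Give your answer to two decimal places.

Total contributed: 38 + 21 + 24 + 2 + 13 + 38 + 28 + 34 + 35 = 233.
Each receives 1.7 × 233 / 9 = 44.01 from the bonus pool.
Zane keeps 40 − 2 = 38, so Zane's payoff is 38 + 44.01 = 82.01.

82.01 dollars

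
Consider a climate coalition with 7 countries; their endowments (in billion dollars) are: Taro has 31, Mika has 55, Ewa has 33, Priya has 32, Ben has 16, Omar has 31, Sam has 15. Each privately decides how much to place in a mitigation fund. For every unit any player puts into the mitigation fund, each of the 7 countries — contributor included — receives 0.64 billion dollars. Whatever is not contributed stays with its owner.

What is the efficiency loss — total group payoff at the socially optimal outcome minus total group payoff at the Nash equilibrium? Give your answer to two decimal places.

741.24 billion dollars

The private return per contributed unit is 0.64 < 1 for everyone, so the Nash equilibrium is zero contribution and the group total is Σ E_j = 31 + 55 + 33 + 32 + 16 + 31 + 15 = 213.
Each contributed unit returns 4.480 to the group, so the social optimum is full contribution by everyone: group total = 4.480 × 213 = 954.24.
Efficiency loss = (4.480 − 1) × 213 = 741.24.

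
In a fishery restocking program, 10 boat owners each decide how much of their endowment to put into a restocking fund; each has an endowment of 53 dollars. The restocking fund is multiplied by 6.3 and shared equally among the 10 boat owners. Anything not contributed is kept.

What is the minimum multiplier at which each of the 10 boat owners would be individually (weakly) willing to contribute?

10

A contributed unit returns (multiplier)/10 to its contributor.
This reaches 1 exactly when the multiplier is 10.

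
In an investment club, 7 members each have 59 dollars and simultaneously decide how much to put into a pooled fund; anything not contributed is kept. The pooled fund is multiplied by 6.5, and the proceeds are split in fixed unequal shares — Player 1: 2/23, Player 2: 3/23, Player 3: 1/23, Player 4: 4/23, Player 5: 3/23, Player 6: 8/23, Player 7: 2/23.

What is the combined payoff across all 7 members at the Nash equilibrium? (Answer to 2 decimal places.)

1062.00 dollars

A player with share s gets back 6.5·s per unit contributed, so full contribution is dominant for anyone with s > 1/6.5 = 0.1538 and zero contribution is dominant for anyone below.
Player 4 and Player 6 are above the threshold, contributing 59 each; the remaining 5 contribute 0. Total contributed: 118.
The pooled fund pays out 6.5 × 118 = 767.00 in total (split across the unequal shares, but the aggregate is all that matters for the group sum).
The 5 free-riders keep 59 each, adding 295. Group total = 295 + 767.00 = 1062.00.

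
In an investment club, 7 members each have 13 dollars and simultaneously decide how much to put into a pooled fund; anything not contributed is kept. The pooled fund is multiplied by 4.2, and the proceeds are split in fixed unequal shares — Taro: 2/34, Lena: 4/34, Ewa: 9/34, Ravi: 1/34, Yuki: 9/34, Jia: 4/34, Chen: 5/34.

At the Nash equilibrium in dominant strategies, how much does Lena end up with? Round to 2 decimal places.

A player with share s gets back 4.2·s per unit contributed, so full contribution is dominant for anyone with s > 1/4.2 = 0.2381 and zero contribution is dominant for anyone below.
Ewa and Yuki clear that bar, contributing 13 each; the remaining 5 contribute 0. Total contributed: 26.
Lena keeps 13 and receives 4.2 × 26 × 4/34 = 12.85 from the pooled fund, for a payoff of 25.85.

25.85 dollars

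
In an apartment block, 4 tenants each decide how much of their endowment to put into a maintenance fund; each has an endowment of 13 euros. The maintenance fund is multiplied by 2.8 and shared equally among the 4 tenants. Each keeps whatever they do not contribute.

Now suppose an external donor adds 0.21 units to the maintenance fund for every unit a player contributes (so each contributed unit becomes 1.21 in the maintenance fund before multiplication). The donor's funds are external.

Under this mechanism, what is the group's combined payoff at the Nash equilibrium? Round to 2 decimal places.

The effective private return is 2.8 × 1.21 / 4 = 0.8470, which is still under 1, so the mechanism doesn't change anyone's dominant strategy: zero contribution.
At the Nash equilibrium no one contributes; group total payoff = 4 × 13 = 52.

52.00 euros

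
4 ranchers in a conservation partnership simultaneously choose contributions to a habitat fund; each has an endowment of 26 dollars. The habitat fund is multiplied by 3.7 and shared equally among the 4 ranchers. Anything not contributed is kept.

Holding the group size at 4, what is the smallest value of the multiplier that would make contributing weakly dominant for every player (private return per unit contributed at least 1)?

A contributed unit returns (multiplier)/4 to its contributor.
This reaches 1 exactly when the multiplier is 4.

4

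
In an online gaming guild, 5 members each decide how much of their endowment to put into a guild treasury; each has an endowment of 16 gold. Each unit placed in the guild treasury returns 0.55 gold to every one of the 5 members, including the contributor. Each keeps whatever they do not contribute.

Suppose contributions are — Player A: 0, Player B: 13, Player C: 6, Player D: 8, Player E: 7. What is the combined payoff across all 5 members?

139.50 gold

Total contributed: 0 + 13 + 6 + 8 + 7 = 34; total kept: 5 × 16 − 34 = 46.
The guild treasury pays out 0.55 × 5 × 34 = 93.50 in aggregate.
Group total = 46 + 93.50 = 139.50.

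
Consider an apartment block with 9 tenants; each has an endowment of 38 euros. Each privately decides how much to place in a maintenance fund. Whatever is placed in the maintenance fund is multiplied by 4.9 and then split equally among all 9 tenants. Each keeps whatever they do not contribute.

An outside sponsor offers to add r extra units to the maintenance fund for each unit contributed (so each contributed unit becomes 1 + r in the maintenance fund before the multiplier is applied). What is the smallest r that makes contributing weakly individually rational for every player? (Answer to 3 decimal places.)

With matching at rate r, one contributed unit becomes (1 + r) in the maintenance fund and returns 4.9 × (1 + r) / 9 to the contributor.
Setting this equal to 1: 1 + r = 9/4.9 = 1.8367.
So the minimum matching rate is r = 1.8367 − 1 = 0.837.

0.837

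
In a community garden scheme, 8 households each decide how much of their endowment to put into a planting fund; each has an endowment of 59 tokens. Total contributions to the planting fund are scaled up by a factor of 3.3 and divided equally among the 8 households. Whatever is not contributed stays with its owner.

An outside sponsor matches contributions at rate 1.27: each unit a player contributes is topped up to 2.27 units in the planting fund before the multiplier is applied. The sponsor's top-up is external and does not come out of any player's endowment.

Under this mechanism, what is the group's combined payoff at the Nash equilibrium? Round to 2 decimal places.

472.00 tokens

The effective private return is 3.3 × 2.27 / 8 = 0.9364, which is still under 1, so the mechanism doesn't change anyone's dominant strategy: zero contribution.
At the Nash equilibrium no one contributes; group total payoff = 8 × 59 = 472.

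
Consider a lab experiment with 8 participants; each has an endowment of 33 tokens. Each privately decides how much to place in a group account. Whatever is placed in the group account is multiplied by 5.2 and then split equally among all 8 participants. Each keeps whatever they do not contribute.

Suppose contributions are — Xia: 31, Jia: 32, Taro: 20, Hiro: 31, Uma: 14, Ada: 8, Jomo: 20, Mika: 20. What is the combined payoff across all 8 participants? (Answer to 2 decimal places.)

Total contributed: 31 + 32 + 20 + 31 + 14 + 8 + 20 + 20 = 176; total kept: 8 × 33 − 176 = 88.
The group account pays out 5.2 × 176 = 915.20 in aggregate.
Group total = 88 + 915.20 = 1003.20.

1003.20 tokens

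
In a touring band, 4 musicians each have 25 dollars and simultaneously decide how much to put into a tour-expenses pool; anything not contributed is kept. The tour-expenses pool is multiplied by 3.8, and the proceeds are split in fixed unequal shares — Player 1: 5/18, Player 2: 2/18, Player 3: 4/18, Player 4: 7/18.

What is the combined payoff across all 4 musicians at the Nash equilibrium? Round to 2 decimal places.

240.00 dollars

Each unit j contributes comes back to j as 3.8 × (j's share), so j prefers to contribute only if that share exceeds 1/3.8 = 0.2632; otherwise keeping the unit dominates.
Player 1 and Player 4 are above the threshold, contributing 25 each; the remaining 2 contribute 0. Total contributed: 50.
The tour-expenses pool pays out 3.8 × 50 = 190.00 in total (split across the unequal shares, but the aggregate is all that matters for the group sum).
The 2 free-riders keep 25 each, adding 50. Group total = 50 + 190.00 = 240.00.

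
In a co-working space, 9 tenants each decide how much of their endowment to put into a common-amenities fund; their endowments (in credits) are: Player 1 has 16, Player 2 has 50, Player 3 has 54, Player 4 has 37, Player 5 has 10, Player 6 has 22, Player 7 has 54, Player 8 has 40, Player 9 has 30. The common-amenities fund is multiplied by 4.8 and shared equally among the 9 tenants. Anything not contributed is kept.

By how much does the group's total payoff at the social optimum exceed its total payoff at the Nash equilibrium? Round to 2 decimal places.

1189.40 credits

The private return per contributed unit is 4.8/9 = 0.5333 < 1 for every player regardless of endowment, so the Nash equilibrium is zero contribution and the group total is Σ E_j = 16 + 50 + 54 + 37 + 10 + 22 + 54 + 40 + 30 = 313.
Each contributed unit returns 4.800 to the group, so the social optimum is full contribution by everyone: group total = 4.800 × 313 = 1502.40.
Efficiency loss = (4.800 − 1) × 313 = 1189.40.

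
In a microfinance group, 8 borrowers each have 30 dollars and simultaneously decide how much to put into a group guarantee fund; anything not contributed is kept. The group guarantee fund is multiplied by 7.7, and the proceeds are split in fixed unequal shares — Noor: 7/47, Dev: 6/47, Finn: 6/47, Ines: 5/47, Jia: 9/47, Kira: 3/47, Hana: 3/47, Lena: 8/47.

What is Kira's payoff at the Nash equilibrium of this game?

A player with share s gets back 7.7·s per unit contributed, so full contribution is dominant for anyone with s > 1/7.7 = 0.1299 and zero contribution is dominant for anyone below.
The shares above 0.1299 belong to Noor, Jia and Lena, contributing 30 each; the remaining 5 contribute 0. Total contributed: 90.
Kira keeps 30 and receives 7.7 × 90 × 3/47 = 44.23 from the group guarantee fund, for a payoff of 74.23.

74.23 dollars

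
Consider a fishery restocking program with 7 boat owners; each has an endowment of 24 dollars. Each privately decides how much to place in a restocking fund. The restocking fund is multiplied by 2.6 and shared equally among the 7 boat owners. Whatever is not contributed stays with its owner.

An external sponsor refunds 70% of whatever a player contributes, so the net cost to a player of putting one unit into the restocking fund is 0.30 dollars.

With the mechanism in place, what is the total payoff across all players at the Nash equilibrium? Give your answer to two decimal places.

Under the mechanism each unit contributed yields (2.6/7) / 0.30 = 1.2381 back to its contributor per unit of net cost, which exceeds 1, making full contribution the dominant choice for everyone.
At the Nash equilibrium everyone contributes 24. Group total payoff = 7 × (24 × 0.70 + 2.6 × 24) = 554.40.

554.40 dollars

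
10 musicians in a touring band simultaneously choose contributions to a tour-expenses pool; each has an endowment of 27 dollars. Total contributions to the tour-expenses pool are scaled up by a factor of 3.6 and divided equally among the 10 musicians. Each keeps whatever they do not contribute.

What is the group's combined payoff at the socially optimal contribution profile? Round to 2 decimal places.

Each contributed unit returns 3.600 to the group as a whole (0.3600 to each of 10 players), which exceeds 1, so the social optimum is full contribution: group total = 3.600 × 270 = 972.00.

972.00 dollars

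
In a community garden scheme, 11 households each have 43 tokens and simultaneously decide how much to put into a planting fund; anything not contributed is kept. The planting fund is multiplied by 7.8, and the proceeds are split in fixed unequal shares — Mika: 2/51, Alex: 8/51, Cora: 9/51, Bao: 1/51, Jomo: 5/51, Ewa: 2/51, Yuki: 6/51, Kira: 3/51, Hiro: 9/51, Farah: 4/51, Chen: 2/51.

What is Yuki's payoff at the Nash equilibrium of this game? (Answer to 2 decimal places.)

Each unit j contributes comes back to j as 7.8 × (j's share), so j prefers to contribute only if that share exceeds 1/7.8 = 0.1282; otherwise keeping the unit dominates.
Alex, Cora and Hiro clear that bar, contributing 43 each; the remaining 8 contribute 0. Total contributed: 129.
Yuki keeps 43 and receives 7.8 × 129 × 6/51 = 118.38 from the planting fund, for a payoff of 161.38.

161.38 tokens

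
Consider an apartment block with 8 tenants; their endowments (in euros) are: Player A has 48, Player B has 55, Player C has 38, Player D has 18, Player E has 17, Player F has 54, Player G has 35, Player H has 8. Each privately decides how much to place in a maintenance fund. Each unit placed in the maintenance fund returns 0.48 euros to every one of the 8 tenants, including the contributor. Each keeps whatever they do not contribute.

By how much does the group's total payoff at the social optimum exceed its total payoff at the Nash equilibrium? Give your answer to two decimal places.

The private return per contributed unit is 0.48 < 1 for everyone, so the Nash equilibrium is zero contribution and the group total is Σ E_j = 48 + 55 + 38 + 18 + 17 + 54 + 35 + 8 = 273.
Each contributed unit returns 3.840 to the group, so the social optimum is full contribution by everyone: group total = 3.840 × 273 = 1048.32.
Efficiency loss = (3.840 − 1) × 273 = 775.32.

775.32 euros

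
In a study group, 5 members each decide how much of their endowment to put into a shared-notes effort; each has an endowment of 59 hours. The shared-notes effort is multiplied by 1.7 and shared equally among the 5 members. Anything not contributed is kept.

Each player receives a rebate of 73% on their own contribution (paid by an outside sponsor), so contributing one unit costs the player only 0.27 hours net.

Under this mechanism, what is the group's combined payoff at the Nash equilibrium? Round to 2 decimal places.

716.85 hours

The effective private return per unit is now (1.7/5) / 0.27 = 1.2593 > 1, so every player's dominant strategy flips to full contribution.
So the Nash equilibrium is full contribution by all 5; the group earns 5 × (59 × 0.73 + 1.7 × 59) = 716.85.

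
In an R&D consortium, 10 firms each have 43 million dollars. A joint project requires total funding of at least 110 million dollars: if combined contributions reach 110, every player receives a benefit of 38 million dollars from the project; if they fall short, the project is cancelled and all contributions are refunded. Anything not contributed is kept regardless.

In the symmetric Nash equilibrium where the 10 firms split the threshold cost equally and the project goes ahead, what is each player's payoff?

Equal share of the threshold: 110/10 = 11.
At this profile no one gains by cutting their contribution: any cut drops the total below 110, the project is cancelled, contributions are refunded, and the deviator ends with 43, which is less than 43 − 11 + 38 = 70. Contributing more than 11 just wastes the excess. So contributing exactly 11 is a best response.
Each player's payoff: 43 − 11 + 38 = 70.

70 million dollars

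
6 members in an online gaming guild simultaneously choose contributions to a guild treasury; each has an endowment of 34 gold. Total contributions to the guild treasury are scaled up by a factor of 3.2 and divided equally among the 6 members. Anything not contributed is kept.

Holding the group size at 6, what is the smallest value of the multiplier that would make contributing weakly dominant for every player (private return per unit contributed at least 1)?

6

A contributed unit returns (multiplier)/6 to its contributor.
This reaches 1 exactly when the multiplier is 6.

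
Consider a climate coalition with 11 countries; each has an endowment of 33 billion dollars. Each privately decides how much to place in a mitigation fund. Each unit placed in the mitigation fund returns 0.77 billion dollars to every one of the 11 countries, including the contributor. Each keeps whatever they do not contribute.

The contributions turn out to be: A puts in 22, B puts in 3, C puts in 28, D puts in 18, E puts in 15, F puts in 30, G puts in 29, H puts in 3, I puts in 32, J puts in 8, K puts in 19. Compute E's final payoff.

177.39 billion dollars

Total contributed: 22 + 3 + 28 + 18 + 15 + 30 + 29 + 3 + 32 + 8 + 19 = 207.
Each receives 0.77 × 207 = 159.39 from the mitigation fund.
E keeps 33 − 15 = 18, so E's payoff is 18 + 159.39 = 177.39.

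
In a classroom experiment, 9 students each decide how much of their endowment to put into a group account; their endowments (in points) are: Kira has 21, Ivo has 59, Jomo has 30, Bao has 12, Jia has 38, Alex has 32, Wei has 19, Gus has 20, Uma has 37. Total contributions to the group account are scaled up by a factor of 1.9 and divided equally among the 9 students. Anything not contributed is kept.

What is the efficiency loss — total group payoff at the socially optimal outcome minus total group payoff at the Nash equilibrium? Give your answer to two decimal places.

241.20 points

The private return per contributed unit is 1.9/9 = 0.2111 < 1 for every player regardless of endowment, so the Nash equilibrium is zero contribution and the group total is Σ E_j = 21 + 59 + 30 + 12 + 38 + 32 + 19 + 20 + 37 = 268.
Each contributed unit returns 1.900 to the group, so the social optimum is full contribution by everyone: group total = 1.900 × 268 = 509.20.
Efficiency loss = (1.900 − 1) × 268 = 241.20.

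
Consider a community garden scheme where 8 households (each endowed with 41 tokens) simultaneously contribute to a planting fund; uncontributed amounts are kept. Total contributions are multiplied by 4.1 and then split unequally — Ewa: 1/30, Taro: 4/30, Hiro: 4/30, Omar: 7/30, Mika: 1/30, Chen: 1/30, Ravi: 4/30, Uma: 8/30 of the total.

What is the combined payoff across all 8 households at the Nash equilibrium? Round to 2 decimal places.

455.10 tokens

Each unit j contributes comes back to j as 4.1 × (j's share), so j prefers to contribute only if that share exceeds 1/4.1 = 0.2439; otherwise keeping the unit dominates.
Only Uma (8/30) clears that bar, contributing 41; the remaining 7 contribute 0. Total contributed: 41.
The planting fund pays out 4.1 × 41 = 168.10 in total (split across the unequal shares, but the aggregate is all that matters for the group sum).
The 7 free-riders keep 41 each, adding 287. Group total = 287 + 168.10 = 455.10.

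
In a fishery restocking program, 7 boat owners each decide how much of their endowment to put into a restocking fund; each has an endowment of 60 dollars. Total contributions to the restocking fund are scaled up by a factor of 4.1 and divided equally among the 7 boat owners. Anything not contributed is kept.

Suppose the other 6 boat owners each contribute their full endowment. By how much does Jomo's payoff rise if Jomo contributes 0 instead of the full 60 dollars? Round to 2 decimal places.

24.86 dollars

Switching from a contribution of 60 to 0 lets Jomo keep an extra 60 dollars, but lowers the restocking fund by 60, which costs Jomo their own share of that drop: 4.1/7 × 60 = 35.14.
Net gain = 60 − 35.14 = 24.86. The private return per contributed unit (0.5857) is below 1, so free-riding is indeed the best response regardless of what the others do.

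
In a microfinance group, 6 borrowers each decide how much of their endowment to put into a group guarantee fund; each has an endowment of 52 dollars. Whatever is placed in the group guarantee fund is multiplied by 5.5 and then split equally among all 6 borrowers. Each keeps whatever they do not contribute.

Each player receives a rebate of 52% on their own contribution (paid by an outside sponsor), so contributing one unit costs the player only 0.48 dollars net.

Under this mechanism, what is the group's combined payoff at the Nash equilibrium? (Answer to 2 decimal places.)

1878.24 dollars

With the mechanism, a contributed unit returns (5.5/6) / 0.48 = 1.9097 per unit of net cost to the contributor — now above 1 — so contributing fully is weakly dominant for every player.
At the Nash equilibrium everyone contributes 52. Group total payoff = 6 × (52 × 0.52 + 5.5 × 52) = 1878.24.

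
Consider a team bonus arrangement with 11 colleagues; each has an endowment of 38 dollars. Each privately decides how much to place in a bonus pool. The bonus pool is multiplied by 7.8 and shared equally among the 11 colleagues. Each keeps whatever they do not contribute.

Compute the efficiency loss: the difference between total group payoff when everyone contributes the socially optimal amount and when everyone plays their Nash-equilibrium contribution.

2842.40 dollars

Each contributed unit returns 7.8/11 = 0.7091 to its contributor — below 1 — so contributing 0 is dominant for every player. At the Nash equilibrium everyone keeps their 38, and the group total is 11 × 38 = 418.
Each contributed unit returns 7.800 to the group as a whole (0.7091 to each of 11 players), which exceeds 1, so the social optimum is full contribution: group total = 7.800 × 418 = 3260.40.
Efficiency loss = 3260.40 − 418 = 2842.40.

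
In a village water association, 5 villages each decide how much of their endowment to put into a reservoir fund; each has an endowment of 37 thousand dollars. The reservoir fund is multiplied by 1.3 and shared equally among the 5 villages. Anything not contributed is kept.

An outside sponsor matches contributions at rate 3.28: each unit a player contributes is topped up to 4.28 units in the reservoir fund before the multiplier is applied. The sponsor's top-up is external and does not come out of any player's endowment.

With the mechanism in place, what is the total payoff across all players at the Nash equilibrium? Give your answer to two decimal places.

1029.34 thousand dollars

The effective private return per unit is now 1.3 × 4.28 / 5 = 1.1128 > 1, so every player's dominant strategy flips to full contribution.
So the Nash equilibrium is full contribution by all 5; the group earns 1.3 × 4.28 × 185 = 1029.34.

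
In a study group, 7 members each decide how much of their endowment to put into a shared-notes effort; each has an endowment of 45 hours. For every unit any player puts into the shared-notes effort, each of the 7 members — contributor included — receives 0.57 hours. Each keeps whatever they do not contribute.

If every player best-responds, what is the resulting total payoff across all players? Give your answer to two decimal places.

315.00 hours

The private return per contributed unit is 0.57 < 1, so contributing 0 is dominant for every player. At the Nash equilibrium everyone keeps their 45, and the group total is 7 × 45 = 315.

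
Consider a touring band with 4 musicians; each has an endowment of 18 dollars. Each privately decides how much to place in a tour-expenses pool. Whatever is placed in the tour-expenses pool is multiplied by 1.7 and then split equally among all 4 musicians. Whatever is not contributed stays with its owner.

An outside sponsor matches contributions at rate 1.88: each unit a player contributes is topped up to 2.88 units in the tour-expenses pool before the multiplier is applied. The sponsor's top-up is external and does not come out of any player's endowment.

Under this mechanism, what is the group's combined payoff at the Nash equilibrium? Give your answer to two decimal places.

With the mechanism, a contributed unit returns 1.7 × 2.88 / 4 = 1.2240 per unit of net cost to the contributor — now above 1 — so contributing fully is weakly dominant for every player.
At the Nash equilibrium everyone contributes 18. Group total payoff = 1.7 × 2.88 × 72 = 352.51.

352.51 dollars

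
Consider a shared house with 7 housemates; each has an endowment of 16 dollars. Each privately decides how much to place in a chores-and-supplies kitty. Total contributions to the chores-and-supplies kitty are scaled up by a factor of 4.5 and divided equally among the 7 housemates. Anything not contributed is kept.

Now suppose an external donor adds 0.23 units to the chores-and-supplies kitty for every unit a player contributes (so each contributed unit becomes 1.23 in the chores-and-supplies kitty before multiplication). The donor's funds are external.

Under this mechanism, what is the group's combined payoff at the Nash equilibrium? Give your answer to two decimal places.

112.00 dollars

Even with the mechanism, each unit contributed returns only 4.5 × 1.23 / 7 = 0.7907 per unit of net cost, so contributing nothing is still dominant.
At the Nash equilibrium no one contributes; group total payoff = 7 × 16 = 112.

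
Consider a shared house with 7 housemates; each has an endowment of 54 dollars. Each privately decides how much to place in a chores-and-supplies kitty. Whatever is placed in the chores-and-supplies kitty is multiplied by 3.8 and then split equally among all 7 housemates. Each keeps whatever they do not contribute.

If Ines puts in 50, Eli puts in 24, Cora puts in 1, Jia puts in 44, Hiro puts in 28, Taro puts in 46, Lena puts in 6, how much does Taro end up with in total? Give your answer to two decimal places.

116.03 dollars

Total contributed: 50 + 24 + 1 + 44 + 28 + 46 + 6 = 199.
Each receives 3.8 × 199 / 7 = 108.03 from the chores-and-supplies kitty.
Taro keeps 54 − 46 = 8, so Taro's payoff is 8 + 108.03 = 116.03.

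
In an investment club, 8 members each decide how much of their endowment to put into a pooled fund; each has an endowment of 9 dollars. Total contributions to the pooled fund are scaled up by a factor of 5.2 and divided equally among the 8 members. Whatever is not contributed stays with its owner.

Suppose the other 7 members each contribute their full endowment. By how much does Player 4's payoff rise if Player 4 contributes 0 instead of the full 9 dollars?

Switching from a contribution of 9 to 0 lets Player 4 keep an extra 9 dollars, but lowers the pooled fund by 9, which costs Player 4 their own share of that drop: 5.2/8 × 9 = 5.85.
Net gain = 9 − 5.85 = 3.15. The private return per contributed unit (0.6500) is below 1, so free-riding is indeed the best response regardless of what the others do.

3.15 dollars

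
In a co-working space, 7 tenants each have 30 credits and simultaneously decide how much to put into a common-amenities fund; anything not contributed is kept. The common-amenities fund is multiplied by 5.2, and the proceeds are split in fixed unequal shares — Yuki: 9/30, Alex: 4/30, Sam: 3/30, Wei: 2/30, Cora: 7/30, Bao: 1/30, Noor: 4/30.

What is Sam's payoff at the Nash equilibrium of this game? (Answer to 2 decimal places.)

A player with share s gets back 5.2·s per unit contributed, so full contribution is dominant for anyone with s > 1/5.2 = 0.1923 and zero contribution is dominant for anyone below.
Yuki and Cora clear that bar, contributing 30 each; the remaining 5 contribute 0. Total contributed: 60.
Sam keeps 30 and receives 5.2 × 60 × 3/30 = 31.20 from the common-amenities fund, for a payoff of 61.20.

61.20 credits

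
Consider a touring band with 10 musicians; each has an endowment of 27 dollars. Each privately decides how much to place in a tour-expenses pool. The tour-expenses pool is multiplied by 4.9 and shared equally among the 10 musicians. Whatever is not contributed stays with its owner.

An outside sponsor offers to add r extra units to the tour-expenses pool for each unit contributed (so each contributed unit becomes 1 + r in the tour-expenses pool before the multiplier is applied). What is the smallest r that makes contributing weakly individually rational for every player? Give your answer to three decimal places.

With matching at rate r, one contributed unit becomes (1 + r) in the tour-expenses pool and returns 4.9 × (1 + r) / 10 to the contributor.
Setting this equal to 1: 1 + r = 10/4.9 = 2.0408.
So the minimum matching rate is r = 2.0408 − 1 = 1.041.

1.041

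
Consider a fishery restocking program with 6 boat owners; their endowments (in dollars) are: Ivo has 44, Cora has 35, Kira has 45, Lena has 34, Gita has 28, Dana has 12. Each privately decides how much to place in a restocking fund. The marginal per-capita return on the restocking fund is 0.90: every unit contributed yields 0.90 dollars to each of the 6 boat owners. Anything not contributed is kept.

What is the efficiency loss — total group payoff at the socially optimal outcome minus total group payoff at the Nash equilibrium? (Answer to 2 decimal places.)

871.20 dollars

The private return per contributed unit is 0.90 < 1 for everyone, so the Nash equilibrium is zero contribution and the group total is Σ E_j = 44 + 35 + 45 + 34 + 28 + 12 = 198.
Each contributed unit returns 5.400 to the group, so the social optimum is full contribution by everyone: group total = 5.400 × 198 = 1069.20.
Efficiency loss = (5.400 − 1) × 198 = 871.20.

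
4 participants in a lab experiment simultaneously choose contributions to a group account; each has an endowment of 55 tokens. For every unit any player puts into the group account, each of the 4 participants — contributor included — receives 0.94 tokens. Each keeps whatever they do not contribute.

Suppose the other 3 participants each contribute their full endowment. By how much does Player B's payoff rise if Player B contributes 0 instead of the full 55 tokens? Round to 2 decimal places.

Switching from a contribution of 55 to 0 lets Player B keep an extra 55 tokens, but lowers the group account by 55, which costs Player B their own share of that drop: 0.94 × 55 = 51.70.
Net gain = 55 − 51.70 = 3.30. The private return per contributed unit (0.94) is below 1, so free-riding is indeed the best response regardless of what the others do.

3.30 tokens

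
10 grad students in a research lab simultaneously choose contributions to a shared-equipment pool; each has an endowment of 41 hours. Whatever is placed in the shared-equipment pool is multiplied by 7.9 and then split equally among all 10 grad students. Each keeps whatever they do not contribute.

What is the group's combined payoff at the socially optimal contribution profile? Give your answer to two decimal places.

Each contributed unit returns 7.900 to the group as a whole (0.7900 to each of 10 players), which exceeds 1, so the social optimum is full contribution: group total = 7.900 × 410 = 3239.00.

3239.00 hours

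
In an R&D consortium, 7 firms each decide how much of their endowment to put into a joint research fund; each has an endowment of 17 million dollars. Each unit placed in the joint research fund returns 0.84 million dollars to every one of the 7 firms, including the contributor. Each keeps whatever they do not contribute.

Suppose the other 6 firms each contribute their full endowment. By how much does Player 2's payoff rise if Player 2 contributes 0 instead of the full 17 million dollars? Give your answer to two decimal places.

2.72 million dollars

Switching from a contribution of 17 to 0 lets Player 2 keep an extra 17 million dollars, but lowers the joint research fund by 17, which costs Player 2 their own share of that drop: 0.84 × 17 = 14.28.
Net gain = 17 − 14.28 = 2.72. The private return per contributed unit (0.84) is below 1, so free-riding is indeed the best response regardless of what the others do.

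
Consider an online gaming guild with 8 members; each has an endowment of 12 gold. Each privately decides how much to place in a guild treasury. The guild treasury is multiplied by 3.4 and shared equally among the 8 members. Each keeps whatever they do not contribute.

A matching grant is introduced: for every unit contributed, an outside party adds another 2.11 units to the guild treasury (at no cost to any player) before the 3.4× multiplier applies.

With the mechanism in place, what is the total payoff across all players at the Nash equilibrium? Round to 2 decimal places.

The effective private return per unit is now 3.4 × 3.11 / 8 = 1.3218 > 1, so every player's dominant strategy flips to full contribution.
So the Nash equilibrium is full contribution by all 8; the group earns 3.4 × 3.11 × 96 = 1015.10.

1015.10 gold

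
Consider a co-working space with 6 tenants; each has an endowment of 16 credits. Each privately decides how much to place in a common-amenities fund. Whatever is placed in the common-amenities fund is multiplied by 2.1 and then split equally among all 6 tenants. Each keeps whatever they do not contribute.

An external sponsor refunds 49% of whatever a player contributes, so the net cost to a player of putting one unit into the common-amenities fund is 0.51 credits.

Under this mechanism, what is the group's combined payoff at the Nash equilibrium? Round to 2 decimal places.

96.00 credits

With the mechanism, a contributed unit returns (2.1/6) / 0.51 = 0.6863 per unit of net cost — still below 1 — so contributing 0 remains dominant for every player.
Everyone keeps their endowment and the group total is 6 × 16 = 96.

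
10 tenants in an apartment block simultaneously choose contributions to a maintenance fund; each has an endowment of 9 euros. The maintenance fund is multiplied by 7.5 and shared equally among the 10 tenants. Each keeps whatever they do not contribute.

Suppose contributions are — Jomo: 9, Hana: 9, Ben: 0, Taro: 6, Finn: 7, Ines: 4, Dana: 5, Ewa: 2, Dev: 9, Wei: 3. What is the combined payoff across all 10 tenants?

441.00 euros

Total contributed: 9 + 9 + 0 + 6 + 7 + 4 + 5 + 2 + 9 + 3 = 54; total kept: 10 × 9 − 54 = 36.
The maintenance fund pays out 7.5 × 54 = 405.00 in aggregate.
Group total = 36 + 405.00 = 441.00.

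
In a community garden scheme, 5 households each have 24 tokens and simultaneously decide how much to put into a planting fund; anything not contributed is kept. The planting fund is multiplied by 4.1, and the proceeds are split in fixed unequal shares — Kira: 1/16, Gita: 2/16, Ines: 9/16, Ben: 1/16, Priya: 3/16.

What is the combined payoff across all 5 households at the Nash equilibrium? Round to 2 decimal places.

194.40 tokens

Each unit j contributes comes back to j as 4.1 × (j's share), so j prefers to contribute only if that share exceeds 1/4.1 = 0.2439; otherwise keeping the unit dominates.
Ines alone (share 9/16) is above the threshold, contributing 24; the remaining 4 contribute 0. Total contributed: 24.
The planting fund pays out 4.1 × 24 = 98.40 in total (split across the unequal shares, but the aggregate is all that matters for the group sum).
The 4 free-riders keep 24 each, adding 96. Group total = 96 + 98.40 = 194.40.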